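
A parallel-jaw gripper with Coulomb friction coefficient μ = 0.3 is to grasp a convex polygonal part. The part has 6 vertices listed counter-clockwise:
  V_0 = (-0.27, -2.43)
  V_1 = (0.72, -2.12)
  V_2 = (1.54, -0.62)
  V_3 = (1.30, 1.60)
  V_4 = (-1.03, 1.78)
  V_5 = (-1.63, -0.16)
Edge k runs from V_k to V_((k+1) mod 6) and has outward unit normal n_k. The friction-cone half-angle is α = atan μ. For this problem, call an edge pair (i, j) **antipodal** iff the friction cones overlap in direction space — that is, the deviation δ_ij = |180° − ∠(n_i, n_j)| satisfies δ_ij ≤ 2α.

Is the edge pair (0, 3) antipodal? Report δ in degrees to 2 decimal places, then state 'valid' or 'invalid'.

δ = 21.80°, valid

α = atan 0.3 = 16.70°;  2α = 33.40°
edge 0: e_0 = (+0.99, +0.31);  n_0 = (+0.2988, -0.9543)
edge 3: e_3 = (-2.33, +0.18);  n_3 = (+0.0770, +0.9970)
∠(n_0, n_3) = 158.20°
δ = |180° − 158.20°| = 21.80°
21.80° ≤ 2α = 33.40°  →  valid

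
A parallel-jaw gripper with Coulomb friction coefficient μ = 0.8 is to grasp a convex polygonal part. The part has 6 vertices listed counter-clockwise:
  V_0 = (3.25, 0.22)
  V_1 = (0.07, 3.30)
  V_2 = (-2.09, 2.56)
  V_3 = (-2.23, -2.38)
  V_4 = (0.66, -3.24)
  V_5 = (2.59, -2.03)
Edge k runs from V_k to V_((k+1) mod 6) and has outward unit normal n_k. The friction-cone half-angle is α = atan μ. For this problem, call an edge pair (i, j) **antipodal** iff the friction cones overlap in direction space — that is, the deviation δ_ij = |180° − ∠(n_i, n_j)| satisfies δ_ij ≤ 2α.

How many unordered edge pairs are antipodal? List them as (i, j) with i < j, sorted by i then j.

α = atan 0.8 = 38.66°;  2α = 77.32°
n_0 = (+0.6957, +0.7183)
n_1 = (-0.3241, +0.9460)
n_2 = (-0.9996, +0.0283)
n_3 = (-0.2852, -0.9585)
n_4 = (+0.5312, -0.8473)
n_5 = (+0.9596, -0.2815)
  (0,1): δ = 117.00°  ·
  (0,2): δ = 47.54°  ✓
  (0,3): δ = 27.51°  ✓
  (0,4): δ = 76.17°  ✓
  (0,5): δ = 117.74°  ·
  (1,2): δ = 110.53°  ·
  (1,3): δ = 35.48°  ✓
  (1,4): δ = 13.17°  ✓
  (1,5): δ = 54.74°  ✓
  (2,3): δ = 104.95°  ·
  (2,4): δ = 56.29°  ✓
  (2,5): δ = 14.72°  ✓
  (3,4): δ = 131.34°  ·
  (3,5): δ = 89.78°  ·
  (4,5): δ = 138.43°  ·
antipodal pairs: 8

count = 8; pairs: (0,2), (0,3), (0,4), (1,3), (1,4), (1,5), (2,4), (2,5)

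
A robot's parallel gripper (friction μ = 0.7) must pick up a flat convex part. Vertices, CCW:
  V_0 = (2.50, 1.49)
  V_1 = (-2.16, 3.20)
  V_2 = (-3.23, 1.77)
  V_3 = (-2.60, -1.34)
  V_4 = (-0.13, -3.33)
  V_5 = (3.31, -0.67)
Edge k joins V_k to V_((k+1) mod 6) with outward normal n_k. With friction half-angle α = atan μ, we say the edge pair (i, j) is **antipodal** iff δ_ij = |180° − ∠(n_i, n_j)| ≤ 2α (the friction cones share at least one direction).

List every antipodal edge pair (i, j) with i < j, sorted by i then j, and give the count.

count = 8; pairs: (0,2), (0,3), (0,4), (1,4), (1,5), (2,4), (2,5), (3,5)

α = atan 0.7 = 34.99°;  2α = 69.98°
n_0 = (+0.3445, +0.9388)
n_1 = (-0.8007, +0.5991)
n_2 = (-0.9801, -0.1985)
n_3 = (-0.6274, -0.7787)
n_4 = (+0.6117, -0.7911)
n_5 = (+0.9363, +0.3511)
  (0,1): δ = 106.65°  ·
  (0,2): δ = 58.40°  ✓
  (0,3): δ = 18.71°  ✓
  (0,4): δ = 57.86°  ✓
  (0,5): δ = 130.71°  ·
  (1,2): δ = 131.74°  ·
  (1,3): δ = 92.05°  ·
  (1,4): δ = 15.48°  ✓
  (1,5): δ = 57.36°  ✓
  (2,3): δ = 140.31°  ·
  (2,4): δ = 63.74°  ✓
  (2,5): δ = 9.10°  ✓
  (3,4): δ = 103.43°  ·
  (3,5): δ = 30.59°  ✓
  (4,5): δ = 107.16°  ·
antipodal pairs: 8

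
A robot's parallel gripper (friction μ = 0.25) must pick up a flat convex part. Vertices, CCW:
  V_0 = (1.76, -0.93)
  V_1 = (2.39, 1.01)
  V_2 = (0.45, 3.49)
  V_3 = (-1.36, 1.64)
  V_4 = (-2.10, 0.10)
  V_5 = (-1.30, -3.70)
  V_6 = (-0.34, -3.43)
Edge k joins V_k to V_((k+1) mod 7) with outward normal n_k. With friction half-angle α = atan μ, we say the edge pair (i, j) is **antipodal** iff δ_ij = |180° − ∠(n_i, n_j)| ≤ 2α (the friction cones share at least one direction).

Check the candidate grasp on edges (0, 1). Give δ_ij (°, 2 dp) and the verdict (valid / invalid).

δ = 123.97°, invalid

α = atan 0.25 = 14.04°;  2α = 28.07°
edge 0: e_0 = (+0.63, +1.94);  n_0 = (+0.9511, -0.3089)
edge 1: e_1 = (-1.94, +2.48);  n_1 = (+0.7876, +0.6161)
∠(n_0, n_1) = 56.03°
δ = |180° − 56.03°| = 123.97°
123.97° > 2α = 28.07°  →  invalid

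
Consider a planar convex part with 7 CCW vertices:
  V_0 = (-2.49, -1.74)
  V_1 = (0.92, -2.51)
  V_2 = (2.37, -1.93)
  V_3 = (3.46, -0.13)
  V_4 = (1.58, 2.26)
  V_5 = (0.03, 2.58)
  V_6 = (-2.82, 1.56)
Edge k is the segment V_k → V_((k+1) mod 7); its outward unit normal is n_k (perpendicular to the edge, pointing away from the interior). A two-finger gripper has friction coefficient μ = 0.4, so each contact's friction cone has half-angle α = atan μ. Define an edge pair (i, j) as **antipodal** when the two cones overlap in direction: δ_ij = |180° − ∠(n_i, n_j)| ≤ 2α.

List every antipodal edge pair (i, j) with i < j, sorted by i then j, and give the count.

count = 8; pairs: (0,3), (0,4), (0,5), (1,4), (1,5), (2,5), (2,6), (3,6)

α = atan 0.4 = 21.80°;  2α = 43.60°
n_0 = (-0.2203, -0.9754)
n_1 = (+0.3714, -0.9285)
n_2 = (+0.8554, -0.5180)
n_3 = (+0.7860, +0.6183)
n_4 = (+0.2022, +0.9793)
n_5 = (-0.3370, +0.9415)
n_6 = (-0.9950, -0.0995)
  (0,1): δ = 145.47°  ·
  (0,2): δ = 108.47°  ·
  (0,3): δ = 39.09°  ✓
  (0,4): δ = 1.06°  ✓
  (0,5): δ = 32.42°  ✓
  (0,6): δ = 108.43°  ·
  (1,2): δ = 143.00°  ·
  (1,3): δ = 73.61°  ·
  (1,4): δ = 33.47°  ✓
  (1,5): δ = 2.11°  ✓
  (1,6): δ = 73.91°  ·
  (2,3): δ = 110.61°  ·
  (2,4): δ = 70.47°  ·
  (2,5): δ = 39.11°  ✓
  (2,6): δ = 36.91°  ✓
  (3,4): δ = 139.85°  ·
  (3,5): δ = 108.50°  ·
  (3,6): δ = 32.48°  ✓
  (4,5): δ = 148.64°  ·
  (4,6): δ = 72.62°  ·
  (5,6): δ = 103.98°  ·
antipodal pairs: 8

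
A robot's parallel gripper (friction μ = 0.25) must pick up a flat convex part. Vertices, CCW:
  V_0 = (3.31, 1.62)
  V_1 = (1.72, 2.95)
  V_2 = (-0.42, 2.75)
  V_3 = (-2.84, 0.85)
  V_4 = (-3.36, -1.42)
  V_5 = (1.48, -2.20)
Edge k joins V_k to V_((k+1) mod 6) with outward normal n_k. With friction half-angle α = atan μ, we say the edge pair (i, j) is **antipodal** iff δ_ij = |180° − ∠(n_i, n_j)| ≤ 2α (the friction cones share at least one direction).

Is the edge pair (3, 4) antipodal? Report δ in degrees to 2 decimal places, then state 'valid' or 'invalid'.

δ = 86.25°, invalid

α = atan 0.25 = 14.04°;  2α = 28.07°
edge 3: e_3 = (-0.52, -2.27);  n_3 = (-0.9748, +0.2233)
edge 4: e_4 = (+4.84, -0.78);  n_4 = (-0.1591, -0.9873)
∠(n_3, n_4) = 93.75°
δ = |180° − 93.75°| = 86.25°
86.25° > 2α = 28.07°  →  invalid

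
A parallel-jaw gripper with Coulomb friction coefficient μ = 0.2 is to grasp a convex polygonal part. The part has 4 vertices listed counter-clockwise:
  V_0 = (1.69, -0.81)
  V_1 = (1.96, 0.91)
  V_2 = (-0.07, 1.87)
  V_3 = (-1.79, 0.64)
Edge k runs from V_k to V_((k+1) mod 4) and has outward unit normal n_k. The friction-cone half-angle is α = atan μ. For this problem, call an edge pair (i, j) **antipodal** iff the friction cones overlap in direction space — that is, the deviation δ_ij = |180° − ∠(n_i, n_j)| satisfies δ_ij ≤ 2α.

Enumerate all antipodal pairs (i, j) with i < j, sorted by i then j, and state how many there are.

α = atan 0.2 = 11.31°;  2α = 22.62°
n_0 = (+0.9879, -0.1551)
n_1 = (+0.4275, +0.9040)
n_2 = (-0.5817, +0.8134)
n_3 = (-0.3846, -0.9231)
  (0,1): δ = 106.39°  ·
  (0,2): δ = 45.51°  ·
  (0,3): δ = 76.30°  ·
  (1,2): δ = 119.12°  ·
  (1,3): δ = 2.69°  ✓
  (2,3): δ = 58.19°  ·
antipodal pairs: 1

count = 1; pairs: (1,3)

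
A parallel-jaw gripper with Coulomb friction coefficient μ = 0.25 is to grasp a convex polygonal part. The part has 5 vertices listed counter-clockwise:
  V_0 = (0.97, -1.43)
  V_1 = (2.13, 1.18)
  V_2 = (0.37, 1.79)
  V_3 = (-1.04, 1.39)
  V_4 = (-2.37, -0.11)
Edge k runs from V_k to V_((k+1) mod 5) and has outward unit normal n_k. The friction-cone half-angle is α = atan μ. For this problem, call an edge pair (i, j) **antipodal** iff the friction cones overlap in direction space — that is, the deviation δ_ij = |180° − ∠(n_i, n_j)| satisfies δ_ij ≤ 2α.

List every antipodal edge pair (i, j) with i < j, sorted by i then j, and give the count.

α = atan 0.25 = 14.04°;  2α = 28.07°
n_0 = (+0.9138, -0.4061)
n_1 = (+0.3275, +0.9449)
n_2 = (-0.2729, +0.9620)
n_3 = (-0.7482, +0.6634)
n_4 = (-0.3675, -0.9300)
  (0,1): δ = 85.15°  ·
  (0,2): δ = 50.20°  ·
  (0,3): δ = 17.60°  ✓
  (0,4): δ = 92.40°  ·
  (1,2): δ = 145.05°  ·
  (1,3): δ = 112.45°  ·
  (1,4): δ = 2.45°  ✓
  (2,3): δ = 147.40°  ·
  (2,4): δ = 37.40°  ·
  (3,4): δ = 70.00°  ·
antipodal pairs: 2

count = 2; pairs: (0,3), (1,4)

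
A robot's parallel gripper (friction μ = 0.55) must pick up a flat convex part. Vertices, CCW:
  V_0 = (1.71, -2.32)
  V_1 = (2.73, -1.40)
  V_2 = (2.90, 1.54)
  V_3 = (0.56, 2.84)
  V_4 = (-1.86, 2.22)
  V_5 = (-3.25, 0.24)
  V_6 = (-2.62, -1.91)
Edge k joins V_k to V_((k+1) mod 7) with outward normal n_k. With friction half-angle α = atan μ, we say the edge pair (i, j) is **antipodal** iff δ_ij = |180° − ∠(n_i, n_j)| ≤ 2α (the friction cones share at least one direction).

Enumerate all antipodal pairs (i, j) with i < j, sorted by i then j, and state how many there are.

count = 7; pairs: (0,3), (0,4), (1,4), (1,5), (2,5), (2,6), (3,6)

α = atan 0.55 = 28.81°;  2α = 57.62°
n_0 = (+0.6698, -0.7426)
n_1 = (+0.9983, -0.0577)
n_2 = (+0.4856, +0.8742)
n_3 = (-0.2482, +0.9687)
n_4 = (-0.8185, +0.5746)
n_5 = (-0.9596, -0.2812)
n_6 = (-0.0943, -0.9955)
  (0,1): δ = 135.36°  ·
  (0,2): δ = 71.10°  ·
  (0,3): δ = 27.68°  ✓
  (0,4): δ = 12.88°  ✓
  (0,5): δ = 64.28°  ·
  (0,6): δ = 132.54°  ·
  (1,2): δ = 115.75°  ·
  (1,3): δ = 72.32°  ·
  (1,4): δ = 31.76°  ✓
  (1,5): δ = 19.64°  ✓
  (1,6): δ = 87.90°  ·
  (2,3): δ = 136.58°  ·
  (2,4): δ = 96.02°  ·
  (2,5): δ = 44.61°  ✓
  (2,6): δ = 23.65°  ✓
  (3,4): δ = 139.44°  ·
  (3,5): δ = 88.04°  ·
  (3,6): δ = 19.78°  ✓
  (4,5): δ = 128.60°  ·
  (4,6): δ = 60.34°  ·
  (5,6): δ = 111.74°  ·
antipodal pairs: 7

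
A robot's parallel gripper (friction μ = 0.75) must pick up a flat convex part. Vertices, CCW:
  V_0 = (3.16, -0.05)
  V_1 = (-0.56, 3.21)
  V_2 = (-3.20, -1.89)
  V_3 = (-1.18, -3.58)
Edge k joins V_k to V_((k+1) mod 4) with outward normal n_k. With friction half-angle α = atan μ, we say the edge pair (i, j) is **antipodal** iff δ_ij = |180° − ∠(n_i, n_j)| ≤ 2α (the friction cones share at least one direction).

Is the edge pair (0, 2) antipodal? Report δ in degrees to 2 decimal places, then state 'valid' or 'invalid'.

α = atan 0.75 = 36.87°;  2α = 73.74°
edge 0: e_0 = (-3.72, +3.26);  n_0 = (+0.6591, +0.7521)
edge 2: e_2 = (+2.02, -1.69);  n_2 = (-0.6417, -0.7670)
∠(n_0, n_2) = 178.69°
δ = |180° − 178.69°| = 1.31°
1.31° ≤ 2α = 73.74°  →  valid

δ = 1.31°, valid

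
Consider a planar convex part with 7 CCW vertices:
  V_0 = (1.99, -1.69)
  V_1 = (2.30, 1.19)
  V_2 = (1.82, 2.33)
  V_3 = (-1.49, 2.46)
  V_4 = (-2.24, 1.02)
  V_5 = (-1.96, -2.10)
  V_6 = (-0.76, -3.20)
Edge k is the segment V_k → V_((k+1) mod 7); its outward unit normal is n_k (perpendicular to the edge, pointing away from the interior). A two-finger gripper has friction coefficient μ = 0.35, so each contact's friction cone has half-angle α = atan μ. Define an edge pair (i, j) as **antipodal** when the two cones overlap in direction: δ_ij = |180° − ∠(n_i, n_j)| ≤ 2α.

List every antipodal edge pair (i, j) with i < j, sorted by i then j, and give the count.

count = 6; pairs: (0,3), (0,4), (1,4), (1,5), (2,6), (3,6)

α = atan 0.35 = 19.29°;  2α = 38.58°
n_0 = (+0.9943, -0.1070)
n_1 = (+0.9216, +0.3881)
n_2 = (+0.0392, +0.9992)
n_3 = (-0.8869, +0.4619)
n_4 = (-0.9960, -0.0894)
n_5 = (-0.6757, -0.7372)
n_6 = (+0.4813, -0.8766)
  (0,1): δ = 151.02°  ·
  (0,2): δ = 86.11°  ·
  (0,3): δ = 21.37°  ✓
  (0,4): δ = 11.27°  ✓
  (0,5): δ = 53.63°  ·
  (0,6): δ = 124.91°  ·
  (1,2): δ = 115.08°  ·
  (1,3): δ = 50.35°  ·
  (1,4): δ = 17.71°  ✓
  (1,5): δ = 24.66°  ✓
  (1,6): δ = 95.94°  ·
  (2,3): δ = 115.26°  ·
  (2,4): δ = 82.62°  ·
  (2,5): δ = 40.26°  ·
  (2,6): δ = 31.02°  ✓
  (3,4): δ = 147.36°  ·
  (3,5): δ = 105.00°  ·
  (3,6): δ = 33.72°  ✓
  (4,5): δ = 137.64°  ·
  (4,6): δ = 66.36°  ·
  (5,6): δ = 108.72°  ·
antipodal pairs: 6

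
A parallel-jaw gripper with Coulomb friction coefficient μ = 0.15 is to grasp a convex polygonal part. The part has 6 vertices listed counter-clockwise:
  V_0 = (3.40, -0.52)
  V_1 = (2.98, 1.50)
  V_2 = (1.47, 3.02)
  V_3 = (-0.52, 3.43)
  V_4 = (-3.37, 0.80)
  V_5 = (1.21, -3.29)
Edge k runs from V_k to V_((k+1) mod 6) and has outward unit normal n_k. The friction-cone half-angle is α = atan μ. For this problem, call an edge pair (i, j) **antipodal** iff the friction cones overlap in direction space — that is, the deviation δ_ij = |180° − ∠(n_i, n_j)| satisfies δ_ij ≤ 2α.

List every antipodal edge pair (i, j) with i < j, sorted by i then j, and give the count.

α = atan 0.15 = 8.53°;  2α = 17.06°
n_0 = (+0.9791, +0.2036)
n_1 = (+0.7094, +0.7048)
n_2 = (+0.2018, +0.9794)
n_3 = (-0.6782, +0.7349)
n_4 = (-0.6661, -0.7459)
n_5 = (+0.7844, -0.6202)
  (0,1): δ = 146.93°  ·
  (0,2): δ = 113.39°  ·
  (0,3): δ = 59.04°  ·
  (0,4): δ = 36.49°  ·
  (0,5): δ = 129.92°  ·
  (1,2): δ = 146.45°  ·
  (1,3): δ = 92.11°  ·
  (1,4): δ = 3.42°  ✓
  (1,5): δ = 96.86°  ·
  (2,3): δ = 125.66°  ·
  (2,4): δ = 30.12°  ·
  (2,5): δ = 63.31°  ·
  (3,4): δ = 84.47°  ·
  (3,5): δ = 8.97°  ✓
  (4,5): δ = 86.57°  ·
antipodal pairs: 2

count = 2; pairs: (1,4), (3,5)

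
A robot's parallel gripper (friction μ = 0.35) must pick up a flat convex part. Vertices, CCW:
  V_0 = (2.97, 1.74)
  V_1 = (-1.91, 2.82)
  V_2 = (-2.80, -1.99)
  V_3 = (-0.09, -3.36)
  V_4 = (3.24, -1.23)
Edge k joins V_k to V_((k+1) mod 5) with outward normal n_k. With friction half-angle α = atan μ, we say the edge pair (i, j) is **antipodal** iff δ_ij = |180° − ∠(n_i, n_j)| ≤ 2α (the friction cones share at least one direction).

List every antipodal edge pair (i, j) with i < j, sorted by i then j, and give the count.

α = atan 0.35 = 19.29°;  2α = 38.58°
n_0 = (+0.2161, +0.9764)
n_1 = (-0.9833, +0.1819)
n_2 = (-0.4512, -0.8924)
n_3 = (+0.5388, -0.8424)
n_4 = (+0.9959, +0.0905)
  (0,1): δ = 88.00°  ·
  (0,2): δ = 14.34°  ✓
  (0,3): δ = 45.08°  ·
  (0,4): δ = 107.67°  ·
  (1,2): δ = 106.34°  ·
  (1,3): δ = 46.91°  ·
  (1,4): δ = 15.68°  ✓
  (2,3): δ = 120.58°  ·
  (2,4): δ = 57.99°  ·
  (3,4): δ = 117.41°  ·
antipodal pairs: 2

count = 2; pairs: (0,2), (1,4)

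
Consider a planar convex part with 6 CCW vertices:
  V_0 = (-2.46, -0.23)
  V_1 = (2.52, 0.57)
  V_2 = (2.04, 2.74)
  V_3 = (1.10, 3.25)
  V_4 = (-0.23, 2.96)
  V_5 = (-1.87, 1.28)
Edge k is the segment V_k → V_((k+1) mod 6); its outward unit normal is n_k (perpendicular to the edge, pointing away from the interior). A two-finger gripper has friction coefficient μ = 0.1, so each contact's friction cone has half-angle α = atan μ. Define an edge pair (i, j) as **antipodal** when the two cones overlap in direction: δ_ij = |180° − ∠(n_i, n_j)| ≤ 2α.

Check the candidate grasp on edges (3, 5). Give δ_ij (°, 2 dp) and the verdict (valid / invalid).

δ = 123.64°, invalid

α = atan 0.1 = 5.71°;  2α = 11.42°
edge 3: e_3 = (-1.33, -0.29);  n_3 = (-0.2130, +0.9770)
edge 5: e_5 = (-0.59, -1.51);  n_5 = (-0.9314, +0.3639)
∠(n_3, n_5) = 56.36°
δ = |180° − 56.36°| = 123.64°
123.64° > 2α = 11.42°  →  invalid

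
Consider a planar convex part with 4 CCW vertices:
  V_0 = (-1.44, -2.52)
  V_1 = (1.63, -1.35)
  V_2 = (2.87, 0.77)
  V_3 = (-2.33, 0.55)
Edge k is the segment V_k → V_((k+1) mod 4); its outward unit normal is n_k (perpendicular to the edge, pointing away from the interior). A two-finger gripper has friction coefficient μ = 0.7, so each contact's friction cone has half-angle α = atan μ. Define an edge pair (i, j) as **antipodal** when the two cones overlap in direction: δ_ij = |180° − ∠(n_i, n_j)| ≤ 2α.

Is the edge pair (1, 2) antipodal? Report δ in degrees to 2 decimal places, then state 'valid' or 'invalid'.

δ = 57.25°, valid

α = atan 0.7 = 34.99°;  2α = 69.98°
edge 1: e_1 = (+1.24, +2.12);  n_1 = (+0.8632, -0.5049)
edge 2: e_2 = (-5.20, -0.22);  n_2 = (-0.0423, +0.9991)
∠(n_1, n_2) = 122.75°
δ = |180° − 122.75°| = 57.25°
57.25° ≤ 2α = 69.98°  →  valid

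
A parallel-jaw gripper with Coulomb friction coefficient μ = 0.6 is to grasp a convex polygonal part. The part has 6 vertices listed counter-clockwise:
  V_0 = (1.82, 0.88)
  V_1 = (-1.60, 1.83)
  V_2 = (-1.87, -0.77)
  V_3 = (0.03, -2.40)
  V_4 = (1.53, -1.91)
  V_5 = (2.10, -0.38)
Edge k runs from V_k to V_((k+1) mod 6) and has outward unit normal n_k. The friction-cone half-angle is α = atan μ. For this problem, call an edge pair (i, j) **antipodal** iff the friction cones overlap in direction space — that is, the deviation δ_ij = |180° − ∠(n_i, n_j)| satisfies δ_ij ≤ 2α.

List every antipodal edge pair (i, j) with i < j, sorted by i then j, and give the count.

count = 5; pairs: (0,2), (0,3), (1,4), (1,5), (2,5)

α = atan 0.6 = 30.96°;  2α = 61.93°
n_0 = (+0.2676, +0.9635)
n_1 = (-0.9947, +0.1033)
n_2 = (-0.6511, -0.7590)
n_3 = (+0.3105, -0.9506)
n_4 = (+0.9371, -0.3491)
n_5 = (+0.9762, +0.2169)
  (0,1): δ = 80.40°  ·
  (0,2): δ = 25.10°  ✓
  (0,3): δ = 33.61°  ✓
  (0,4): δ = 85.09°  ·
  (0,5): δ = 118.05°  ·
  (1,2): δ = 124.70°  ·
  (1,3): δ = 65.98°  ·
  (1,4): δ = 14.50°  ✓
  (1,5): δ = 18.46°  ✓
  (2,3): δ = 121.28°  ·
  (2,4): δ = 69.81°  ·
  (2,5): δ = 36.85°  ✓
  (3,4): δ = 128.52°  ·
  (3,5): δ = 95.56°  ·
  (4,5): δ = 147.04°  ·
antipodal pairs: 5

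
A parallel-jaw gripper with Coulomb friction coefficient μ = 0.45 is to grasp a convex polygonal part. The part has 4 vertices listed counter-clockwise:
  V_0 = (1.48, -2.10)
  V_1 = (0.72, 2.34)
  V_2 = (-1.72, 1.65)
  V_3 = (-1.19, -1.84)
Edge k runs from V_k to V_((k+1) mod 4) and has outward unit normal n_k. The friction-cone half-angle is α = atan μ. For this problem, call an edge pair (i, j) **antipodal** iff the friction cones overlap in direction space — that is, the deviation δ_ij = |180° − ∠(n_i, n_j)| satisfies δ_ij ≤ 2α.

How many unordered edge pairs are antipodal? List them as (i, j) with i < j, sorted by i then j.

count = 2; pairs: (0,2), (1,3)

α = atan 0.45 = 24.23°;  2α = 48.46°
n_0 = (+0.9857, +0.1687)
n_1 = (-0.2721, +0.9623)
n_2 = (-0.9887, -0.1501)
n_3 = (-0.0969, -0.9953)
  (0,1): δ = 83.92°  ·
  (0,2): δ = 1.08°  ✓
  (0,3): δ = 74.72°  ·
  (1,2): δ = 97.16°  ·
  (1,3): δ = 21.35°  ✓
  (2,3): δ = 104.20°  ·
antipodal pairs: 2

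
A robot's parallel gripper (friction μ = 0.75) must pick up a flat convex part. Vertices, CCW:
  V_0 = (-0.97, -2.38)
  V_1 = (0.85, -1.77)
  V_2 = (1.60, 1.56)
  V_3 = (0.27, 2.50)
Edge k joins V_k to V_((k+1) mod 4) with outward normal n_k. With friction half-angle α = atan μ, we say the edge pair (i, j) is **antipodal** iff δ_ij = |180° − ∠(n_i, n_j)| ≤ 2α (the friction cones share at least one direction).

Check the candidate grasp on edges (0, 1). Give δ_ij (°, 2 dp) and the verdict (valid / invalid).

α = atan 0.75 = 36.87°;  2α = 73.74°
edge 0: e_0 = (+1.82, +0.61);  n_0 = (+0.3178, -0.9482)
edge 1: e_1 = (+0.75, +3.33);  n_1 = (+0.9756, -0.2197)
∠(n_0, n_1) = 58.78°
δ = |180° − 58.78°| = 121.22°
121.22° > 2α = 73.74°  →  invalid

δ = 121.22°, invalid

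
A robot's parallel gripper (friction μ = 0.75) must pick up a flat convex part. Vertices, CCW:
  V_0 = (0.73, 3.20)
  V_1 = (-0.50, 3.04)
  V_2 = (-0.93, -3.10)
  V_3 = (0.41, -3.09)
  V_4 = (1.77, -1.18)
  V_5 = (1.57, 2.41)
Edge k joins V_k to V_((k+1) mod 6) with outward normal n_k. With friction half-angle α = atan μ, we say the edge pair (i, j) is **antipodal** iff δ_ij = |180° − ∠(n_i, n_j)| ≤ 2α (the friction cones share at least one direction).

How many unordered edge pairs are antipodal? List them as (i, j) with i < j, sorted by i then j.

count = 6; pairs: (0,2), (0,3), (1,3), (1,4), (1,5), (2,5)

α = atan 0.75 = 36.87°;  2α = 73.74°
n_0 = (-0.1290, +0.9916)
n_1 = (-0.9976, +0.0699)
n_2 = (+0.0075, -1.0000)
n_3 = (+0.8146, -0.5800)
n_4 = (+0.9985, +0.0556)
n_5 = (+0.6851, +0.7285)
  (0,1): δ = 101.42°  ·
  (0,2): δ = 6.98°  ✓
  (0,3): δ = 47.14°  ✓
  (0,4): δ = 85.78°  ·
  (0,5): δ = 129.35°  ·
  (1,2): δ = 85.57°  ·
  (1,3): δ = 31.45°  ✓
  (1,4): δ = 7.19°  ✓
  (1,5): δ = 50.76°  ✓
  (2,3): δ = 125.88°  ·
  (2,4): δ = 87.24°  ·
  (2,5): δ = 43.67°  ✓
  (3,4): δ = 141.36°  ·
  (3,5): δ = 97.79°  ·
  (4,5): δ = 136.43°  ·
antipodal pairs: 6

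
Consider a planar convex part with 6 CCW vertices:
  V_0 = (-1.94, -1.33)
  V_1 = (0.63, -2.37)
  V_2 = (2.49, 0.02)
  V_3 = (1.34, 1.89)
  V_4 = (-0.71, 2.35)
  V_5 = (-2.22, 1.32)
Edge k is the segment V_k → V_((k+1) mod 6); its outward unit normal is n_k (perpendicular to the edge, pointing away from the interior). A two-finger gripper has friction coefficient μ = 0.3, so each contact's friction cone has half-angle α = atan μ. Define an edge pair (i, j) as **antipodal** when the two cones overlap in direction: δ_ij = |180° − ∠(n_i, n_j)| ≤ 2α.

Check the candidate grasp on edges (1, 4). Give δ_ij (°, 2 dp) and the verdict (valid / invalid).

α = atan 0.3 = 16.70°;  2α = 33.40°
edge 1: e_1 = (+1.86, +2.39);  n_1 = (+0.7892, -0.6142)
edge 4: e_4 = (-1.51, -1.03);  n_4 = (-0.5635, +0.8261)
∠(n_1, n_4) = 162.19°
δ = |180° − 162.19°| = 17.81°
17.81° ≤ 2α = 33.40°  →  valid

δ = 17.81°, valid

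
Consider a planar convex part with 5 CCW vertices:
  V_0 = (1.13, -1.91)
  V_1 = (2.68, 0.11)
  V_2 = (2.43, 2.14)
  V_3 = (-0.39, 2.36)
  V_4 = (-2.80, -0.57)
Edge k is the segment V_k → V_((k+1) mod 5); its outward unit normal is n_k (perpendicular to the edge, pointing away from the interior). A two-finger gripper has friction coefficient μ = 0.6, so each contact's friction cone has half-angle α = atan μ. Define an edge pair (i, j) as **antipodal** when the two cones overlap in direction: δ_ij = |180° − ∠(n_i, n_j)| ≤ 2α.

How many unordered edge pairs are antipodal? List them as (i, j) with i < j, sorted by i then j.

count = 4; pairs: (0,2), (0,3), (1,3), (2,4)

α = atan 0.6 = 30.96°;  2α = 61.93°
n_0 = (+0.7934, -0.6088)
n_1 = (+0.9925, +0.1222)
n_2 = (+0.0778, +0.9970)
n_3 = (-0.7723, +0.6352)
n_4 = (-0.3227, -0.9465)
  (0,1): δ = 135.48°  ·
  (0,2): δ = 56.96°  ✓
  (0,3): δ = 1.94°  ✓
  (0,4): δ = 108.67°  ·
  (1,2): δ = 101.48°  ·
  (1,3): δ = 46.46°  ✓
  (1,4): δ = 64.15°  ·
  (2,3): δ = 124.98°  ·
  (2,4): δ = 14.37°  ✓
  (3,4): δ = 69.39°  ·
antipodal pairs: 4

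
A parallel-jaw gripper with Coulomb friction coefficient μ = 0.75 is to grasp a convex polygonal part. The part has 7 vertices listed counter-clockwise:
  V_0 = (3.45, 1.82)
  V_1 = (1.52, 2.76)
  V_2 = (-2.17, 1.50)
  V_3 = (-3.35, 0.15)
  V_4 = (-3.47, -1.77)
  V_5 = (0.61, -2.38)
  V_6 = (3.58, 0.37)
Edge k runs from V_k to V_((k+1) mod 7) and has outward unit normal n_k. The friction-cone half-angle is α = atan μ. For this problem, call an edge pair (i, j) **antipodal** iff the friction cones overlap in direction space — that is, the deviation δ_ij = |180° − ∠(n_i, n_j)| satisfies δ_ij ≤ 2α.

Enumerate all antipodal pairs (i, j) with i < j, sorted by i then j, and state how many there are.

α = atan 0.75 = 36.87°;  2α = 73.74°
n_0 = (+0.4379, +0.8990)
n_1 = (-0.3231, +0.9463)
n_2 = (-0.7529, +0.6581)
n_3 = (-0.9981, +0.0624)
n_4 = (-0.1479, -0.9890)
n_5 = (+0.6794, -0.7338)
n_6 = (+0.9960, +0.0893)
  (0,1): δ = 135.18°  ·
  (0,2): δ = 105.19°  ·
  (0,3): δ = 67.61°  ✓
  (0,4): δ = 17.46°  ✓
  (0,5): δ = 68.77°  ✓
  (0,6): δ = 121.09°  ·
  (1,2): δ = 150.01°  ·
  (1,3): δ = 112.43°  ·
  (1,4): δ = 27.36°  ✓
  (1,5): δ = 23.94°  ✓
  (1,6): δ = 76.27°  ·
  (2,3): δ = 142.42°  ·
  (2,4): δ = 57.35°  ✓
  (2,5): δ = 6.05°  ✓
  (2,6): δ = 46.28°  ✓
  (3,4): δ = 94.93°  ·
  (3,5): δ = 43.63°  ✓
  (3,6): δ = 8.70°  ✓
  (4,5): δ = 128.70°  ·
  (4,6): δ = 76.37°  ·
  (5,6): δ = 127.67°  ·
antipodal pairs: 10

count = 10; pairs: (0,3), (0,4), (0,5), (1,4), (1,5), (2,4), (2,5), (2,6), (3,5), (3,6)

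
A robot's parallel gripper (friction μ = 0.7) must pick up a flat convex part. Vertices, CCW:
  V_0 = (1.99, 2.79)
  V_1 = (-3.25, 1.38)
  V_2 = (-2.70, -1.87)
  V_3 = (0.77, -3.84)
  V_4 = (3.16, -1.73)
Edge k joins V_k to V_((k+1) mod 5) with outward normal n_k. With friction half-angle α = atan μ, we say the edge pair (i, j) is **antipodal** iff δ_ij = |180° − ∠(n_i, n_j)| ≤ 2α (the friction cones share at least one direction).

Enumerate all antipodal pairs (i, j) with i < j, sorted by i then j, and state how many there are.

α = atan 0.7 = 34.99°;  2α = 69.98°
n_0 = (-0.2598, +0.9657)
n_1 = (-0.9860, -0.1669)
n_2 = (-0.4937, -0.8696)
n_3 = (+0.6618, -0.7497)
n_4 = (+0.9681, +0.2506)
  (0,1): δ = 95.46°  ·
  (0,2): δ = 44.65°  ✓
  (0,3): δ = 26.38°  ✓
  (0,4): δ = 89.45°  ·
  (1,2): δ = 129.19°  ·
  (1,3): δ = 58.17°  ✓
  (1,4): δ = 4.91°  ✓
  (2,3): δ = 108.98°  ·
  (2,4): δ = 45.90°  ✓
  (3,4): δ = 116.93°  ·
antipodal pairs: 5

count = 5; pairs: (0,2), (0,3), (1,3), (1,4), (2,4)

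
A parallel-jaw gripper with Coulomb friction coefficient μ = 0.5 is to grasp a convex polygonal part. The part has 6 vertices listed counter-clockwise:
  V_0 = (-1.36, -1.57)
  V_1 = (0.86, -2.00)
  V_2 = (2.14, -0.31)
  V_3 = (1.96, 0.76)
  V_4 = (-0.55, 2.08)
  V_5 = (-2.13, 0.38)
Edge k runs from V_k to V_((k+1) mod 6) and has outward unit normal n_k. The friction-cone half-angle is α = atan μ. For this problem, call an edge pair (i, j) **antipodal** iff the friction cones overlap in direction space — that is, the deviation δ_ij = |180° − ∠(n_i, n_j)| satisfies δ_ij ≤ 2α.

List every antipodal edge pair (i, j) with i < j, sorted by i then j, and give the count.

count = 5; pairs: (0,3), (1,4), (2,4), (2,5), (3,5)

α = atan 0.5 = 26.57°;  2α = 53.13°
n_0 = (-0.1902, -0.9818)
n_1 = (+0.7972, -0.6038)
n_2 = (+0.9861, +0.1659)
n_3 = (+0.4655, +0.8851)
n_4 = (-0.7325, +0.6808)
n_5 = (-0.9301, -0.3673)
  (0,1): δ = 116.18°  ·
  (0,2): δ = 69.49°  ·
  (0,3): δ = 16.78°  ✓
  (0,4): δ = 58.06°  ·
  (0,5): δ = 122.51°  ·
  (1,2): δ = 133.31°  ·
  (1,3): δ = 80.60°  ·
  (1,4): δ = 5.76°  ✓
  (1,5): δ = 58.69°  ·
  (2,3): δ = 127.29°  ·
  (2,4): δ = 52.45°  ✓
  (2,5): δ = 12.00°  ✓
  (3,4): δ = 105.17°  ·
  (3,5): δ = 40.71°  ✓
  (4,5): δ = 115.55°  ·
antipodal pairs: 5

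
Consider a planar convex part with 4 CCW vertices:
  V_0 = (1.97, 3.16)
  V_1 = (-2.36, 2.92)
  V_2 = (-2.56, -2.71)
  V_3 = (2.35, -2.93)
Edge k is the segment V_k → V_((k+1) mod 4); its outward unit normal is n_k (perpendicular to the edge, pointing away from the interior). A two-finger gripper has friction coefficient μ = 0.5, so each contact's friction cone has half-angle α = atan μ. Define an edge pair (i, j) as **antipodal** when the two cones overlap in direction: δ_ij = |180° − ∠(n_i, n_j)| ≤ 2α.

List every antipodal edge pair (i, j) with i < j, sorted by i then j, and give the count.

α = atan 0.5 = 26.57°;  2α = 53.13°
n_0 = (-0.0553, +0.9985)
n_1 = (-0.9994, +0.0355)
n_2 = (-0.0448, -0.9990)
n_3 = (+0.9981, +0.0623)
  (0,1): δ = 95.21°  ·
  (0,2): δ = 5.74°  ✓
  (0,3): δ = 90.40°  ·
  (1,2): δ = 90.53°  ·
  (1,3): δ = 5.60°  ✓
  (2,3): δ = 83.86°  ·
antipodal pairs: 2

count = 2; pairs: (0,2), (1,3)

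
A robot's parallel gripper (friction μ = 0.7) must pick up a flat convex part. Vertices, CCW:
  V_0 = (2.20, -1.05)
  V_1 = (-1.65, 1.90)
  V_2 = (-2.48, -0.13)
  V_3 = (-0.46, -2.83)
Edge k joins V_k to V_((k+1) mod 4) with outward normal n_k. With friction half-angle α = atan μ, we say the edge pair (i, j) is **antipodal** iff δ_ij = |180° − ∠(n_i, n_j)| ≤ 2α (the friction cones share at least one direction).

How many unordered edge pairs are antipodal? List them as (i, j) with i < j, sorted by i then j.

α = atan 0.7 = 34.99°;  2α = 69.98°
n_0 = (+0.6082, +0.7938)
n_1 = (-0.9256, +0.3785)
n_2 = (-0.8007, -0.5991)
n_3 = (+0.5561, -0.8311)
  (0,1): δ = 74.78°  ·
  (0,2): δ = 15.74°  ✓
  (0,3): δ = 71.25°  ·
  (1,2): δ = 120.96°  ·
  (1,3): δ = 33.97°  ✓
  (2,3): δ = 93.01°  ·
antipodal pairs: 2

count = 2; pairs: (0,2), (1,3)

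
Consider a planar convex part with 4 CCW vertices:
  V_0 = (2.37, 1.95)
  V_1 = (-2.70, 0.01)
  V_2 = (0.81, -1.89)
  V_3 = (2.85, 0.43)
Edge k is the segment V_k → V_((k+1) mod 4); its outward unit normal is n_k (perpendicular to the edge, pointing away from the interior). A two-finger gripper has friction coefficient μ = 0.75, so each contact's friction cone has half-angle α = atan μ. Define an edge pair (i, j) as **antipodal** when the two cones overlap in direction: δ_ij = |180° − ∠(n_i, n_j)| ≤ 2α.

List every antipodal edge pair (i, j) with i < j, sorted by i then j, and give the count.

α = atan 0.75 = 36.87°;  2α = 73.74°
n_0 = (-0.3574, +0.9340)
n_1 = (-0.4760, -0.8794)
n_2 = (+0.7510, -0.6603)
n_3 = (+0.9536, +0.3011)
  (0,1): δ = 49.37°  ✓
  (0,2): δ = 27.74°  ✓
  (0,3): δ = 86.59°  ·
  (1,2): δ = 102.90°  ·
  (1,3): δ = 44.05°  ✓
  (2,3): δ = 121.15°  ·
antipodal pairs: 3

count = 3; pairs: (0,1), (0,2), (1,3)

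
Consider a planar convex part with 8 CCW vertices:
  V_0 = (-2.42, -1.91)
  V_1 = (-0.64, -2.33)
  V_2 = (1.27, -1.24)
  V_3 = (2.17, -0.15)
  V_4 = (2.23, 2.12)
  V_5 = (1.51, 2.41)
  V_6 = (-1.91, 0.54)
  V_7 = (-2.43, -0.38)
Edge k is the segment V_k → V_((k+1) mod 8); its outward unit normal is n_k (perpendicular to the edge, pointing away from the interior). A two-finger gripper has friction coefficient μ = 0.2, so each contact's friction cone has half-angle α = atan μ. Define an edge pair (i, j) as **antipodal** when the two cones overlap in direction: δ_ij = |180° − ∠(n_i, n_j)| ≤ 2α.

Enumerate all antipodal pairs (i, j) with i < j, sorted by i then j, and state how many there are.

count = 5; pairs: (0,4), (1,5), (2,5), (2,6), (3,7)

α = atan 0.2 = 11.31°;  2α = 22.62°
n_0 = (-0.2296, -0.9733)
n_1 = (+0.4956, -0.8685)
n_2 = (+0.7711, -0.6367)
n_3 = (+0.9997, -0.0264)
n_4 = (+0.3736, +0.9276)
n_5 = (-0.4798, +0.8774)
n_6 = (-0.8706, +0.4921)
n_7 = (-1.0000, -0.0065)
  (0,1): δ = 137.01°  ·
  (0,2): δ = 116.27°  ·
  (0,3): δ = 78.24°  ·
  (0,4): δ = 8.66°  ✓
  (0,5): δ = 41.95°  ·
  (0,6): δ = 73.80°  ·
  (0,7): δ = 103.65°  ·
  (1,2): δ = 159.26°  ·
  (1,3): δ = 121.23°  ·
  (1,4): δ = 51.65°  ·
  (1,5): δ = 1.04°  ✓
  (1,6): δ = 30.81°  ·
  (1,7): δ = 60.66°  ·
  (2,3): δ = 141.97°  ·
  (2,4): δ = 72.39°  ·
  (2,5): δ = 21.78°  ✓
  (2,6): δ = 10.07°  ✓
  (2,7): δ = 39.92°  ·
  (3,4): δ = 110.42°  ·
  (3,5): δ = 59.82°  ·
  (3,6): δ = 27.96°  ·
  (3,7): δ = 1.89°  ✓
  (4,5): δ = 129.39°  ·
  (4,6): δ = 97.54°  ·
  (4,7): δ = 67.69°  ·
  (5,6): δ = 148.15°  ·
  (5,7): δ = 118.29°  ·
  (6,7): δ = 150.15°  ·
antipodal pairs: 5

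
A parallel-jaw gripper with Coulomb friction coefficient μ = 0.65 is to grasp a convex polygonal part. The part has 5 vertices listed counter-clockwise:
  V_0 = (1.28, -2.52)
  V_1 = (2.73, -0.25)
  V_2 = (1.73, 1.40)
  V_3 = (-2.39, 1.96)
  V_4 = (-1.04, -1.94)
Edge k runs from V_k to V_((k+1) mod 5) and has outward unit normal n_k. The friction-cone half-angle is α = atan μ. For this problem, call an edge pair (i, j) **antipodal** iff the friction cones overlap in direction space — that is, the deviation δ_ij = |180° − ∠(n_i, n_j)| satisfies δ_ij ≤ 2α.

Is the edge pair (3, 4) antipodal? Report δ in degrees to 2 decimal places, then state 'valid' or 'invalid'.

δ = 123.13°, invalid

α = atan 0.65 = 33.02°;  2α = 66.05°
edge 3: e_3 = (+1.35, -3.90);  n_3 = (-0.9450, -0.3271)
edge 4: e_4 = (+2.32, -0.58);  n_4 = (-0.2425, -0.9701)
∠(n_3, n_4) = 56.87°
δ = |180° − 56.87°| = 123.13°
123.13° > 2α = 66.05°  →  invalid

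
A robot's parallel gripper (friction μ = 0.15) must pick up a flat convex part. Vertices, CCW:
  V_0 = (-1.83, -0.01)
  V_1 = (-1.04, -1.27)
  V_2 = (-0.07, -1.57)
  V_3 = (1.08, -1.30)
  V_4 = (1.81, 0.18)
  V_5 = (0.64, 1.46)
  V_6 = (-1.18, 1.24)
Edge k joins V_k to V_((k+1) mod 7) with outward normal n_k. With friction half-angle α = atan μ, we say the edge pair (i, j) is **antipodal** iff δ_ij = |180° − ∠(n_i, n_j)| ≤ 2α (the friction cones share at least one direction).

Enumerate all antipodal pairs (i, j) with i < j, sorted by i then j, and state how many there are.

count = 3; pairs: (0,4), (2,5), (3,6)

α = atan 0.15 = 8.53°;  2α = 17.06°
n_0 = (-0.8472, -0.5312)
n_1 = (-0.2955, -0.9554)
n_2 = (+0.2286, -0.9735)
n_3 = (+0.8968, -0.4424)
n_4 = (+0.7381, +0.6747)
n_5 = (-0.1200, +0.9928)
n_6 = (-0.8872, +0.4614)
  (0,1): δ = 139.27°  ·
  (0,2): δ = 108.87°  ·
  (0,3): δ = 58.34°  ·
  (0,4): δ = 10.34°  ✓
  (0,5): δ = 64.81°  ·
  (0,6): δ = 120.44°  ·
  (1,2): δ = 149.60°  ·
  (1,3): δ = 99.07°  ·
  (1,4): δ = 30.39°  ·
  (1,5): δ = 24.08°  ·
  (1,6): δ = 79.71°  ·
  (2,3): δ = 129.47°  ·
  (2,4): δ = 60.78°  ·
  (2,5): δ = 6.32°  ✓
  (2,6): δ = 49.31°  ·
  (3,4): δ = 111.32°  ·
  (3,5): δ = 56.85°  ·
  (3,6): δ = 1.22°  ✓
  (4,5): δ = 125.54°  ·
  (4,6): δ = 69.90°  ·
  (5,6): δ = 124.37°  ·
antipodal pairs: 3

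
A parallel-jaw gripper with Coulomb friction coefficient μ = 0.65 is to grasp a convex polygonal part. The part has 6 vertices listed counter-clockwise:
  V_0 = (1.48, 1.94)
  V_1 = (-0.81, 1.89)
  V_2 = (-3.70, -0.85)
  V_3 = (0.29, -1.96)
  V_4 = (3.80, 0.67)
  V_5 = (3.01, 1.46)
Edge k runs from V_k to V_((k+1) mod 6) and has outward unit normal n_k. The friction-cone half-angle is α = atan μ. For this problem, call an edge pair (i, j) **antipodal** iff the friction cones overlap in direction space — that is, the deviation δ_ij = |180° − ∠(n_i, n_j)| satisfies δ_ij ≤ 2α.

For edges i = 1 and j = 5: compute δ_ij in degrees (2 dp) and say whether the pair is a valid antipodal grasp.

α = atan 0.65 = 33.02°;  2α = 66.05°
edge 1: e_1 = (-2.89, -2.74);  n_1 = (-0.6880, +0.7257)
edge 5: e_5 = (-1.53, +0.48);  n_5 = (+0.2993, +0.9541)
∠(n_1, n_5) = 60.89°
δ = |180° − 60.89°| = 119.11°
119.11° > 2α = 66.05°  →  invalid

δ = 119.11°, invalid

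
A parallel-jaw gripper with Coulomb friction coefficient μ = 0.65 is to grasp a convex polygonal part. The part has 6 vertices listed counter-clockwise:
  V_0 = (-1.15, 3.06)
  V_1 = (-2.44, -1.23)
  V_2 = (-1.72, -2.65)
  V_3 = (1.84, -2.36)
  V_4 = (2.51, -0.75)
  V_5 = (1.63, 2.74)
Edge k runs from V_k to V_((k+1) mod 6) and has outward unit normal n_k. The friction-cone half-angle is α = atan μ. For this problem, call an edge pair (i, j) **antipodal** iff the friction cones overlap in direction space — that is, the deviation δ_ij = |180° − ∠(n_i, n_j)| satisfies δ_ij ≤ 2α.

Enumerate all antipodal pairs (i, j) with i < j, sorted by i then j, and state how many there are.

count = 6; pairs: (0,3), (0,4), (1,3), (1,4), (1,5), (2,5)

α = atan 0.65 = 33.02°;  2α = 66.05°
n_0 = (-0.9576, +0.2880)
n_1 = (-0.8919, -0.4522)
n_2 = (+0.0812, -0.9967)
n_3 = (+0.9232, -0.3842)
n_4 = (+0.9697, +0.2445)
n_5 = (+0.1144, +0.9934)
  (0,1): δ = 136.38°  ·
  (0,2): δ = 68.61°  ·
  (0,3): δ = 5.86°  ✓
  (0,4): δ = 30.89°  ✓
  (0,5): δ = 100.17°  ·
  (1,2): δ = 112.23°  ·
  (1,3): δ = 49.48°  ✓
  (1,4): δ = 12.73°  ✓
  (1,5): δ = 56.55°  ✓
  (2,3): δ = 117.25°  ·
  (2,4): δ = 80.50°  ·
  (2,5): δ = 11.22°  ✓
  (3,4): δ = 143.25°  ·
  (3,5): δ = 73.97°  ·
  (4,5): δ = 110.72°  ·
antipodal pairs: 6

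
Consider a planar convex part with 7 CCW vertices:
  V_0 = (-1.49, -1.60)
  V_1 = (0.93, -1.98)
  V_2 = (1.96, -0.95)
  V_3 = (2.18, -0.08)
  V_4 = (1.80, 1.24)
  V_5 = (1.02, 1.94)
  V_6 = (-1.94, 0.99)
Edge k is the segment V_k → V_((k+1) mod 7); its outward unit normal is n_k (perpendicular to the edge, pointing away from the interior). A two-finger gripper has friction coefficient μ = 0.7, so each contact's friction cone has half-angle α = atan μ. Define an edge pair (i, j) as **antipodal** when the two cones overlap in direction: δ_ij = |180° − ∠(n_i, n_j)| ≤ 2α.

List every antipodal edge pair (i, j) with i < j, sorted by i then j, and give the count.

count = 9; pairs: (0,3), (0,4), (0,5), (1,5), (1,6), (2,5), (2,6), (3,6), (4,6)

α = atan 0.7 = 34.99°;  2α = 69.98°
n_0 = (-0.1551, -0.9879)
n_1 = (+0.7071, -0.7071)
n_2 = (+0.9695, -0.2452)
n_3 = (+0.9610, +0.2766)
n_4 = (+0.6679, +0.7442)
n_5 = (-0.3056, +0.9522)
n_6 = (-0.9852, -0.1712)
  (0,1): δ = 126.08°  ·
  (0,2): δ = 95.27°  ·
  (0,3): δ = 65.02°  ✓
  (0,4): δ = 32.98°  ✓
  (0,5): δ = 26.72°  ✓
  (0,6): δ = 108.78°  ·
  (1,2): δ = 149.19°  ·
  (1,3): δ = 118.94°  ·
  (1,4): δ = 86.91°  ·
  (1,5): δ = 27.21°  ✓
  (1,6): δ = 54.86°  ✓
  (2,3): δ = 149.75°  ·
  (2,4): δ = 117.71°  ·
  (2,5): δ = 58.02°  ✓
  (2,6): δ = 24.05°  ✓
  (3,4): δ = 147.97°  ·
  (3,5): δ = 88.27°  ·
  (3,6): δ = 6.20°  ✓
  (4,5): δ = 120.30°  ·
  (4,6): δ = 38.24°  ✓
  (5,6): δ = 97.94°  ·
antipodal pairs: 9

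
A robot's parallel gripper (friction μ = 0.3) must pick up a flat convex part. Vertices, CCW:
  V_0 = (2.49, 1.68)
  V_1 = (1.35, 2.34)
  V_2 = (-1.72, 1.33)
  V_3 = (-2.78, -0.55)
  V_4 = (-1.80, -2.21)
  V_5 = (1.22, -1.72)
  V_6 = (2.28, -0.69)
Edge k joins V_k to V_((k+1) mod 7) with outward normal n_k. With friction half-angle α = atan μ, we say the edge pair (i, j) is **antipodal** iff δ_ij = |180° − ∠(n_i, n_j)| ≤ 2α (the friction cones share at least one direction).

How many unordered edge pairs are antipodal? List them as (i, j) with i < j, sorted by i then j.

count = 5; pairs: (0,3), (1,4), (1,5), (2,5), (2,6)

α = atan 0.3 = 16.70°;  2α = 33.40°
n_0 = (+0.5010, +0.8654)
n_1 = (-0.3125, +0.9499)
n_2 = (-0.8711, +0.4911)
n_3 = (-0.8611, -0.5084)
n_4 = (+0.1602, -0.9871)
n_5 = (+0.6969, -0.7172)
n_6 = (+0.9961, -0.0883)
  (0,1): δ = 131.72°  ·
  (0,2): δ = 89.35°  ·
  (0,3): δ = 29.38°  ✓
  (0,4): δ = 39.28°  ·
  (0,5): δ = 74.25°  ·
  (0,6): δ = 115.00°  ·
  (1,2): δ = 137.63°  ·
  (1,3): δ = 77.65°  ·
  (1,4): δ = 8.99°  ✓
  (1,5): δ = 25.97°  ✓
  (1,6): δ = 66.73°  ·
  (2,3): δ = 120.03°  ·
  (2,4): δ = 51.37°  ·
  (2,5): δ = 16.41°  ✓
  (2,6): δ = 24.35°  ✓
  (3,4): δ = 111.34°  ·
  (3,5): δ = 76.38°  ·
  (3,6): δ = 35.62°  ·
  (4,5): δ = 145.04°  ·
  (4,6): δ = 104.28°  ·
  (5,6): δ = 139.24°  ·
antipodal pairs: 5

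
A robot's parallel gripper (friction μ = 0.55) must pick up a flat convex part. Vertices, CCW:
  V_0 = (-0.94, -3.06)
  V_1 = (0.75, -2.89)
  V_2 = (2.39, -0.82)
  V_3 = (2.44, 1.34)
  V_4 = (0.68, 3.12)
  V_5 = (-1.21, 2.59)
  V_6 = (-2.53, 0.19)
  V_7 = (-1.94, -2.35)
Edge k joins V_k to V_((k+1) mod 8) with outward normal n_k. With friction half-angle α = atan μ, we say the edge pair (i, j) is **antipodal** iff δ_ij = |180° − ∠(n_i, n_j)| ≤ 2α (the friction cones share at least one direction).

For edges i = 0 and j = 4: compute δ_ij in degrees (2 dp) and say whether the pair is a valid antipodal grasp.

α = atan 0.55 = 28.81°;  2α = 57.62°
edge 0: e_0 = (+1.69, +0.17);  n_0 = (+0.1001, -0.9950)
edge 4: e_4 = (-1.89, -0.53);  n_4 = (-0.2700, +0.9629)
∠(n_0, n_4) = 170.08°
δ = |180° − 170.08°| = 9.92°
9.92° ≤ 2α = 57.62°  →  valid

δ = 9.92°, valid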